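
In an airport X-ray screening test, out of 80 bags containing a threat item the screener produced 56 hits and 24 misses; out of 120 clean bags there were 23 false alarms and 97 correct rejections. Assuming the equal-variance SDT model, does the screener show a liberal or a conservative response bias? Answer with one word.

conservative

z(H) = 0.524, z(FA) = -0.872
c = −½·(z(H) + z(FA)) = 0.174
c > 0 → conservative criterion (biased toward responding “no”).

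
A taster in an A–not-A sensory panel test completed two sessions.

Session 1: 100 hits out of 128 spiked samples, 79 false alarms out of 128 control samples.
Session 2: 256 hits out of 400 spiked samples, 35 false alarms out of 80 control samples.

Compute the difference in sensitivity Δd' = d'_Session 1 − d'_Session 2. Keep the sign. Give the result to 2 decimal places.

Session 1: z(0.7812) = 0.776, z(0.6172) = 0.298, d' = 0.478
Session 2: z(0.6400) = 0.358, z(0.4375) = -0.157, d' = 0.515
Δd' = d'_Session 1 − d'_Session 2 = 0.478 − 0.515 = -0.037
Session 2 has the higher sensitivity.

Δd' = -0.04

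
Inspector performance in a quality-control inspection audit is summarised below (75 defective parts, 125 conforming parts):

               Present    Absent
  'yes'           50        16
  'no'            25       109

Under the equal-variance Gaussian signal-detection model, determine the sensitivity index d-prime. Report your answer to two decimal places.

d-prime = 1.57

H = 50/75 = 0.6667
FA = 16/125 = 0.1280
z(H) = 0.431
z(FA) = -1.136
d' = z(H) − z(FA) = 0.431 − (-1.136) = 1.567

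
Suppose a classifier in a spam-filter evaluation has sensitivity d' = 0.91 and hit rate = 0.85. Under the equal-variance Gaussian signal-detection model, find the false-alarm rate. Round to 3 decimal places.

false-alarm rate = 0.550

z(hit rate) = z(0.85) = 1.0364
z(FA) = z(H) − d' = 1.0364 − 0.91 = 0.1264
false-alarm rate = Φ(0.1264) = 0.5503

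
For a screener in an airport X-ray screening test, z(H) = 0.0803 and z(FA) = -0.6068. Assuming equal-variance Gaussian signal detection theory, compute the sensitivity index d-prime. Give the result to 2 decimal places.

d' = z(H) − z(FA) = 0.0803 − (-0.6068) = 0.6871

d-prime = 0.69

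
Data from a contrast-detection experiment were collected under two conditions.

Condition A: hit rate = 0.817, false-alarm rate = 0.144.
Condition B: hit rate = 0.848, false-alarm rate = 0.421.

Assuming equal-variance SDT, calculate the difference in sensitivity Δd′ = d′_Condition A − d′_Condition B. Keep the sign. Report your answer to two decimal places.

Δd′ = 0.74

Condition A: z(0.817) = 0.904, z(0.144) = -1.063, d' = 1.967
Condition B: z(0.848) = 1.028, z(0.421) = -0.199, d' = 1.227
Δd' = d'_Condition A − d'_Condition B = 1.967 − 1.227 = 0.740
Condition A has the higher sensitivity.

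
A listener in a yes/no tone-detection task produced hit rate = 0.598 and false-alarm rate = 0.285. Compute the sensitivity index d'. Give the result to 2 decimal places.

d' = 0.82

Φ⁻¹(H) = 0.248
Φ⁻¹(FA) = -0.568
d' = z(H) − z(FA) = 0.248 − (-0.568) = 0.816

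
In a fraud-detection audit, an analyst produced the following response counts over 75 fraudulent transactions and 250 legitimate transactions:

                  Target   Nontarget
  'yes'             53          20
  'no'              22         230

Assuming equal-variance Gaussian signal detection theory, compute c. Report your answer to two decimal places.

c = 0.43

H = 53/75 = 0.7067
FA = 20/250 = 0.0800
z(H) = z(0.7067) = 0.5438
z(FA) = z(0.0800) = -1.4051
c = −½·[z(H) + z(FA)] = −0.5 × (0.5438 + (-1.4051)) = 0.43065
c > 0: the analyst has a conservative response bias.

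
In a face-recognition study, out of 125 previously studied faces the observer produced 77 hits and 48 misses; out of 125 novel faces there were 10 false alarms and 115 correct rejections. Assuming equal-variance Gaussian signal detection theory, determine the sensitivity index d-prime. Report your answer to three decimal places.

d-prime = 1.700

H = 77/125 = 0.6160
FA = 10/125 = 0.0800
Φ⁻¹(H) = 0.2950
Φ⁻¹(FA) = -1.4051
d' = z(H) − z(FA) = 0.2950 − (-1.4051) = 1.7001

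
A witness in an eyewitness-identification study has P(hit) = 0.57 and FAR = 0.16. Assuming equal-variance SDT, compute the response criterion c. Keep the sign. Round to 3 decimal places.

c = 0.409

z(H) = z(0.57) = 0.1764
z(FA) = z(0.16) = -0.9945
c = −½·[z(H) + z(FA)] = −0.5 × (0.1764 + (-0.9945)) = 0.40905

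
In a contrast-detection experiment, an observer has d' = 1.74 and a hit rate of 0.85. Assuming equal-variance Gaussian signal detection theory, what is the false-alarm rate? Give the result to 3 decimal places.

false-alarm rate = 0.241

z(hit rate) = z(0.85) = 1.0364
z(FA) = z(H) − d' = 1.0364 − 1.74 = -0.7036
false-alarm rate = Φ(-0.7036) = 0.2408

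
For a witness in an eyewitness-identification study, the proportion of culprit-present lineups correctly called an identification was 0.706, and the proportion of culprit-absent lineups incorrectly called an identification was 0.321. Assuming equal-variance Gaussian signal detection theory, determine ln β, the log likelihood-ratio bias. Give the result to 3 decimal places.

ln β = -0.039

Φ⁻¹(0.706) = 0.5417, Φ⁻¹(0.321) = -0.4649
ln β = −½·[z(H)² − z(FA)²] = −0.5 × (0.2934 − 0.2161) = -0.03865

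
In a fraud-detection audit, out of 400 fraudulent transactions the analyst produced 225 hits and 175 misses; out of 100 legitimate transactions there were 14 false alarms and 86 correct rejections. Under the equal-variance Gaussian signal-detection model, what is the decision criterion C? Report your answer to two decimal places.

H = 225/400 = 0.5625
FA = 14/100 = 0.1400
Φ⁻¹(H) = 0.157
Φ⁻¹(FA) = -1.080
c = −½·[z(H) + z(FA)] = −0.5 × (0.157 + (-1.080)) = 0.4615
c > 0: the analyst has a conservative response bias.

C = 0.46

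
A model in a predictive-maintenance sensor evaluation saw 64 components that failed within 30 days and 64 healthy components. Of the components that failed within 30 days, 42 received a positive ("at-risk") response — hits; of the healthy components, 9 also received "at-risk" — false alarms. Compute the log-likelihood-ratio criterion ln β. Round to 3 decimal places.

H = 42/64 = 0.6562
FA = 9/64 = 0.1406
z(H) = 0.4021
z(FA) = -1.0776
ln β = −½·[z(H)² − z(FA)²] = −0.5 × (0.1617 − 1.1612) = 0.49975

ln β = 0.500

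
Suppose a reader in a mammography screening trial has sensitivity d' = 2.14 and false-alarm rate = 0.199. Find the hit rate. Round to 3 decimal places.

z(false-alarm rate) = z(0.199) = -0.8452
z(H) = z(FA) + d' = -0.8452 + 2.14 = 1.2948
hit rate = Φ(1.2948) = 0.9023

hit rate = 0.902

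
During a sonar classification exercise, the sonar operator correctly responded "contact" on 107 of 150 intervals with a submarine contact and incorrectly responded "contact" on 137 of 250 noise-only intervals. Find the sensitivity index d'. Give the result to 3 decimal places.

d' = 0.443

H = 107/150 = 0.7133
FA = 137/250 = 0.5480
z(H) = 0.5631
z(FA) = 0.1206
d' = z(H) − z(FA) = 0.5631 − 0.1206 = 0.4425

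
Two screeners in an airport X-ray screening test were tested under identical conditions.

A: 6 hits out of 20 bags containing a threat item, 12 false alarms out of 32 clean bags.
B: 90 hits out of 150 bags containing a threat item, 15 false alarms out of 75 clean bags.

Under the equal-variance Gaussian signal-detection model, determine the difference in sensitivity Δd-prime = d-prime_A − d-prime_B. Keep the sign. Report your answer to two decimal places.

Δd-prime = -1.30

A: z(0.3000) = -0.524, z(0.3750) = -0.319, d' = -0.205
B: z(0.6000) = 0.253, z(0.2000) = -0.842, d' = 1.095
Δd' = d'_A − d'_B = -0.205 − 1.095 = -1.300
B has the higher sensitivity.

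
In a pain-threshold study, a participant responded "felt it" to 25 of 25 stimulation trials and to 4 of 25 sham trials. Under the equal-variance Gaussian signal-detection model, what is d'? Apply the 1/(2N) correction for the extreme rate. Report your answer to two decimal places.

d' = 3.05

The hit rate is 25/25 = 1, so apply the 1/(2N) correction: H → 1 − 1/(2·25) = 0.98000.
z(H) = z(0.98000) = 2.054
z(FA) = z(0.16000) = -0.994
d' = 2.054 − (-0.994) = 3.048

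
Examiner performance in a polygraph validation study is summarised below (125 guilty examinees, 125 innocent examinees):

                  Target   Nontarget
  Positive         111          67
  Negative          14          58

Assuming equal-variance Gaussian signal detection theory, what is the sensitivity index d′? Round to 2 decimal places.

H = 111/125 = 0.8880
FA = 67/125 = 0.5360
z(H) = 1.216
z(FA) = 0.090
d' = z(H) − z(FA) = 1.216 − 0.090 = 1.126

d′ = 1.13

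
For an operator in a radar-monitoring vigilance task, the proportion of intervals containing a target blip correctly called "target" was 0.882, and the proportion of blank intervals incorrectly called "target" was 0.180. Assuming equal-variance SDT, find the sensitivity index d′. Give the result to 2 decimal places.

Φ⁻¹(H) = 1.185
Φ⁻¹(FA) = -0.915
d' = z(H) − z(FA) = 1.185 − (-0.915) = 2.100

d′ = 2.10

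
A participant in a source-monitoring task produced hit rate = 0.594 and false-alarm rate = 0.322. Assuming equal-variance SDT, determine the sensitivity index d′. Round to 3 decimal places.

z(0.594) = 0.2378, z(0.322) = -0.4621
d' = z(H) − z(FA) = 0.2378 − (-0.4621) = 0.6999

d′ = 0.700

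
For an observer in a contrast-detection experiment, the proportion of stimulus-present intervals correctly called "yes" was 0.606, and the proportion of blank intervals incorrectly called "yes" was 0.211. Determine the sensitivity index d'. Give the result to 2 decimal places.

z(H) = 0.2689
z(FA) = -0.8030
d' = z(H) − z(FA) = 0.2689 − (-0.8030) = 1.0719

d' = 1.07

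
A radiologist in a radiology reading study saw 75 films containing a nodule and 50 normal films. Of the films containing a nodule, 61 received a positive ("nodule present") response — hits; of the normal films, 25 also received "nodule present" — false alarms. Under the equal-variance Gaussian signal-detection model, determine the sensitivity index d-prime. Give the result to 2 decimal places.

H = 61/75 = 0.8133
FA = 25/50 = 0.5000
z(H) = z(0.8133) = 0.890
z(FA) = z(0.5000) = 0.000
d' = z(H) − z(FA) = 0.890 − 0.000 = 0.890

d-prime = 0.89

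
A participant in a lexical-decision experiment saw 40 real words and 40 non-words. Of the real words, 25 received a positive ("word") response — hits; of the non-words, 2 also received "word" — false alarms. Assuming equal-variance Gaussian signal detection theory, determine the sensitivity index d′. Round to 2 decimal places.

d′ = 1.96

H = 25/40 = 0.6250
FA = 2/40 = 0.0500
Φ⁻¹(0.6250) = 0.3186, Φ⁻¹(0.0500) = -1.6449
d' = z(H) − z(FA) = 0.3186 − (-1.6449) = 1.9635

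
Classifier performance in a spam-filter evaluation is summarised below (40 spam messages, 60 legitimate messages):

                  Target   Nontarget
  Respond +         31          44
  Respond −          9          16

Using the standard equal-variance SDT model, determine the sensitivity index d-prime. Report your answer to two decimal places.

d-prime = 0.13

H = 31/40 = 0.7750
FA = 44/60 = 0.7333
z(H) = 0.7554
z(FA) = 0.6228
d' = z(H) − z(FA) = 0.7554 − 0.6228 = 0.1326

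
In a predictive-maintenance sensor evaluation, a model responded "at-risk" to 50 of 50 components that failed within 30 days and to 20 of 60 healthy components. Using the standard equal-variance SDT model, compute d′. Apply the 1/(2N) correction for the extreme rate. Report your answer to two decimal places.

d′ = 2.76

The hit rate is 50/50 = 1, so apply the 1/(2N) correction: H → 1 − 1/(2·50) = 0.99000.
z(H) = z(0.99000) = 2.326
z(FA) = z(0.33333) = -0.431
d' = 2.326 − (-0.431) = 2.757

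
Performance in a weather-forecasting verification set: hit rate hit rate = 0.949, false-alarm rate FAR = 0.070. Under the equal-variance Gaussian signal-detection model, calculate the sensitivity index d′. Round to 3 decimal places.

d′ = 3.111

Φ⁻¹(0.949) = 1.6352, Φ⁻¹(0.070) = -1.4758
d' = z(H) − z(FA) = 1.6352 − (-1.4758) = 3.1110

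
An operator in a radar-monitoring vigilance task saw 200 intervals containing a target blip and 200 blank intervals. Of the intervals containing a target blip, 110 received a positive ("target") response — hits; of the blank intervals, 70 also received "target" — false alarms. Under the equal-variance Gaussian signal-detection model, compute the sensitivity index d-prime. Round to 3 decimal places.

H = 110/200 = 0.5500
FA = 70/200 = 0.3500
Φ⁻¹(0.5500) = 0.1257, Φ⁻¹(0.3500) = -0.3853
d' = z(H) − z(FA) = 0.1257 − (-0.3853) = 0.5110

d-prime = 0.511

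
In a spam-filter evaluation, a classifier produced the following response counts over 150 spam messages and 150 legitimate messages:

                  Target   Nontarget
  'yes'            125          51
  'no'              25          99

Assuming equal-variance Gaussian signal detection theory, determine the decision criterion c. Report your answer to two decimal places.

c = -0.28

H = 125/150 = 0.8333
FA = 51/150 = 0.3400
Φ⁻¹(0.8333) = 0.967, Φ⁻¹(0.3400) = -0.412
c = −½·[z(H) + z(FA)] = −0.5 × (0.967 + (-0.412)) = -0.2775
c < 0: the classifier has a liberal response bias.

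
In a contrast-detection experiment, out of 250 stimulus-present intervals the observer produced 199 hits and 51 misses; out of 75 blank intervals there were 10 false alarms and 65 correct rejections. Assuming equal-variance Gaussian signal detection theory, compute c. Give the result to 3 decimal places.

c = 0.142

H = 199/250 = 0.7960
FA = 10/75 = 0.1333
Φ⁻¹(0.7960) = 0.8274, Φ⁻¹(0.1333) = -1.1109
c = −½·[z(H) + z(FA)] = −0.5 × (0.8274 + (-1.1109)) = 0.14175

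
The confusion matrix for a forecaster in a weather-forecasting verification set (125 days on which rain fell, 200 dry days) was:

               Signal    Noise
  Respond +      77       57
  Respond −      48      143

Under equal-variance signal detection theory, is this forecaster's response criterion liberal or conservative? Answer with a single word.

conservative

z(H) = 0.295, z(FA) = -0.568
c = −½·(z(H) + z(FA)) = 0.1365
c > 0 → conservative criterion (biased toward responding “no”).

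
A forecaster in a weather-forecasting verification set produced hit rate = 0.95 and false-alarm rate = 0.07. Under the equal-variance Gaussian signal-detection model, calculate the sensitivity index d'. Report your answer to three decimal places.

d' = 3.121

z(H) = z(0.95) = 1.6449
z(FA) = z(0.07) = -1.4758
d' = z(H) − z(FA) = 1.6449 − (-1.4758) = 3.1207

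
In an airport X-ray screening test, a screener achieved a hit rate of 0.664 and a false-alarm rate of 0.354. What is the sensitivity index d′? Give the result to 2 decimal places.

z(H) = z(0.664) = 0.423
z(FA) = z(0.354) = -0.375
d' = z(H) − z(FA) = 0.423 − (-0.375) = 0.798

d′ = 0.80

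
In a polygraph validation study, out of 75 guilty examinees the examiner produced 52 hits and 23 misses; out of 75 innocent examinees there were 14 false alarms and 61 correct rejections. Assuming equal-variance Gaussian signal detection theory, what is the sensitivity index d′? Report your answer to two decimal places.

d′ = 1.40

H = 52/75 = 0.6933
FA = 14/75 = 0.1867
z(0.6933) = 0.505, z(0.1867) = -0.890
d' = z(H) − z(FA) = 0.505 − (-0.890) = 1.395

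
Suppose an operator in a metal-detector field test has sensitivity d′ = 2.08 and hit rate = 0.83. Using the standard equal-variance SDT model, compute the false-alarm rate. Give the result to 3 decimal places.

z(hit rate) = z(0.83) = 0.9542
z(FA) = z(H) − d' = 0.9542 − 2.08 = -1.1258
false-alarm rate = Φ(-1.1258) = 0.1301

false-alarm rate = 0.130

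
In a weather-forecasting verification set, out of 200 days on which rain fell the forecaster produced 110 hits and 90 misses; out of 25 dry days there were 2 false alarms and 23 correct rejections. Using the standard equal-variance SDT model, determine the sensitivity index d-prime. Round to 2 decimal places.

H = 110/200 = 0.5500
FA = 2/25 = 0.0800
Φ⁻¹(H) = 0.1257
Φ⁻¹(FA) = -1.4051
d' = z(H) − z(FA) = 0.1257 − (-1.4051) = 1.5308

d-prime = 1.53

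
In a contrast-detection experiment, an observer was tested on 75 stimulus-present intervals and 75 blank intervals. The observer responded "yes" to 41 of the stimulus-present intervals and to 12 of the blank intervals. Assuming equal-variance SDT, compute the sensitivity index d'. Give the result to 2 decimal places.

d' = 1.11

H = 41/75 = 0.5467
FA = 12/75 = 0.1600
z(H) = z(0.5467) = 0.1173
z(FA) = z(0.1600) = -0.9945
d' = z(H) − z(FA) = 0.1173 − (-0.9945) = 1.1118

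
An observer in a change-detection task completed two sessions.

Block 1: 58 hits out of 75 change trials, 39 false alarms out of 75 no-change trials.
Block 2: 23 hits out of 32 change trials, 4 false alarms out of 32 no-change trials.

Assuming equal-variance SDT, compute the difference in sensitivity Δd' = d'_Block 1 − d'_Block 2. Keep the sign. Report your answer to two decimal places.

Δd' = -1.03

Block 1: z(0.7733) = 0.750, z(0.5200) = 0.050, d' = 0.700
Block 2: z(0.7188) = 0.579, z(0.1250) = -1.150, d' = 1.729
Δd' = d'_Block 1 − d'_Block 2 = 0.700 − 1.729 = -1.029
Block 2 has the higher sensitivity.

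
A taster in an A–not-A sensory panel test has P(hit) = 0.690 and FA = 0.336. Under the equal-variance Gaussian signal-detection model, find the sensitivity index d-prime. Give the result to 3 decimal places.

Φ⁻¹(H) = Φ⁻¹(0.690) = 0.4959
Φ⁻¹(FA) = Φ⁻¹(0.336) = -0.4234
d' = z(H) − z(FA) = 0.4959 − (-0.4234) = 0.9193

d-prime = 0.919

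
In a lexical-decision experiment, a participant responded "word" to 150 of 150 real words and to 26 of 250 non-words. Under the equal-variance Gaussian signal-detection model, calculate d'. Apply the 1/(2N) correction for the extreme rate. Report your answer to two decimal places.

The hit rate is 150/150 = 1, so apply the 1/(2N) correction: H → 1 − 1/(2·150) = 0.99667.
z(H) = z(0.99667) = 2.713
z(FA) = z(0.10400) = -1.259
d' = 2.713 − (-1.259) = 3.972

d' = 3.97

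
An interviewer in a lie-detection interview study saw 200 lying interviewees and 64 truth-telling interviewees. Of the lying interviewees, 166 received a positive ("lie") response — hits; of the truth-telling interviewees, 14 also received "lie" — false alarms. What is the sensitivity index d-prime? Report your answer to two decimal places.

d-prime = 1.73

H = 166/200 = 0.8300
FA = 14/64 = 0.2188
z(0.8300) = 0.9542, z(0.2188) = -0.7763
d' = z(H) − z(FA) = 0.9542 − (-0.7763) = 1.7305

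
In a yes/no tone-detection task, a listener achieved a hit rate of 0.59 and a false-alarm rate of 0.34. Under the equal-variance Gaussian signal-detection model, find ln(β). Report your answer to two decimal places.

ln β = 0.06

Φ⁻¹(H) = 0.228
Φ⁻¹(FA) = -0.412
ln β = −½·[z(H)² − z(FA)²] = −0.5 × (0.052 − 0.170) = 0.059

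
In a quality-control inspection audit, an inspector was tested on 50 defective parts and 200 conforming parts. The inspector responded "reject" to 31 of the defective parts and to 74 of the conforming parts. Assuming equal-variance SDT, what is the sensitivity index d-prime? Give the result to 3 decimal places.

H = 31/50 = 0.6200
FA = 74/200 = 0.3700
Φ⁻¹(H) = Φ⁻¹(0.6200) = 0.3055
Φ⁻¹(FA) = Φ⁻¹(0.3700) = -0.3319
d' = z(H) − z(FA) = 0.3055 − (-0.3319) = 0.6374

d-prime = 0.637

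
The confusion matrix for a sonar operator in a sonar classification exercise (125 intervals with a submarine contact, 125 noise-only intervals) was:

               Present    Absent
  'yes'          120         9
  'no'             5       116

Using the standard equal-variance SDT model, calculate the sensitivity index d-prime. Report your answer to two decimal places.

H = 120/125 = 0.9600
FA = 9/125 = 0.0720
z(H) = 1.7507
z(FA) = -1.4611
d' = z(H) − z(FA) = 1.7507 − (-1.4611) = 3.2118

d-prime = 3.21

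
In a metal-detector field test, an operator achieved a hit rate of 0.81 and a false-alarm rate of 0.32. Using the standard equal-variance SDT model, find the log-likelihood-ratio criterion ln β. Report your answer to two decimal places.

ln β = -0.28

z(H) = 0.878
z(FA) = -0.468
ln β = −½·[z(H)² − z(FA)²] = −0.5 × (0.771 − 0.219) = -0.276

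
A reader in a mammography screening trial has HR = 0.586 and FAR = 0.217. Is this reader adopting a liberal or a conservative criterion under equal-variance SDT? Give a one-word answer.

conservative

z(H) = 0.217, z(FA) = -0.782
c = −½·(z(H) + z(FA)) = 0.2825
c > 0 → conservative criterion (biased toward responding “no”).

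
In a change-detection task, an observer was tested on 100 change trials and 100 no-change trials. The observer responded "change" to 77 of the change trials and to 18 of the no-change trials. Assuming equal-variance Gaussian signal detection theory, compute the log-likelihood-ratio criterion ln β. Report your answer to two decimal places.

H = 77/100 = 0.7700
FA = 18/100 = 0.1800
z(H) = 0.739
z(FA) = -0.915
ln β = −½·[z(H)² − z(FA)²] = −0.5 × (0.546 − 0.837) = 0.1455

ln β = 0.15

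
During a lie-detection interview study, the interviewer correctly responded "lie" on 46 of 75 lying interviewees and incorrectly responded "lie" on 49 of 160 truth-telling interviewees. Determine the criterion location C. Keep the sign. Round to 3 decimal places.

H = 46/75 = 0.6133
FA = 49/160 = 0.3063
Φ⁻¹(H) = Φ⁻¹(0.6133) = 0.2879
Φ⁻¹(FA) = Φ⁻¹(0.3063) = -0.5064
c = −½·[z(H) + z(FA)] = −0.5 × (0.2879 + (-0.5064)) = 0.10925

C = 0.109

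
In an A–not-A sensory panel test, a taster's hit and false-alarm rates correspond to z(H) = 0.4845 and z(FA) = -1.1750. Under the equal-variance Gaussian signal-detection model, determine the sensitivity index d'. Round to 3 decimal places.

d' = z(H) − z(FA) = 0.4845 − (-1.1750) = 1.6595

d' = 1.660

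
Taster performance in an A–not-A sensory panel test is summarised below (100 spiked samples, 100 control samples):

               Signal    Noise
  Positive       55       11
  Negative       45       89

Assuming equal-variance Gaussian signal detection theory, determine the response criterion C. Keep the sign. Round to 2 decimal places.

C = 0.55

H = 55/100 = 0.5500
FA = 11/100 = 0.1100
Φ⁻¹(0.5500) = 0.1257, Φ⁻¹(0.1100) = -1.2265
c = −½·[z(H) + z(FA)] = −0.5 × (0.1257 + (-1.2265)) = 0.5504
c > 0: the taster has a conservative response bias.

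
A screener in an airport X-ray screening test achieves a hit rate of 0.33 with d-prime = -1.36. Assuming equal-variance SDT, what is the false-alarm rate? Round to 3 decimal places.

z(hit rate) = z(0.33) = -0.4399
z(FA) = z(H) − d' = -0.4399 − (-1.36) = 0.9201
false-alarm rate = Φ(0.9201) = 0.8212

false-alarm rate = 0.821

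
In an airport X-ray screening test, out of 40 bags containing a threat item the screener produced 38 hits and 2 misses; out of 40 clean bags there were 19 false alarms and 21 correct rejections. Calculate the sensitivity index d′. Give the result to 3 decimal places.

H = 38/40 = 0.9500
FA = 19/40 = 0.4750
Φ⁻¹(H) = Φ⁻¹(0.9500) = 1.6449
Φ⁻¹(FA) = Φ⁻¹(0.4750) = -0.0627
d' = z(H) − z(FA) = 1.6449 − (-0.0627) = 1.7076

d′ = 1.708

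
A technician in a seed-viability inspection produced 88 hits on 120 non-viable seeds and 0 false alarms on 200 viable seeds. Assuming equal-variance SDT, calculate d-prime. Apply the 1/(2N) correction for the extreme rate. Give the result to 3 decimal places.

d-prime = 3.430

The false-alarm rate is 0/200 = 0, so apply the 1/(2N) correction: FA → 1/(2·200) = 0.00250.
z(H) = z(0.73333) = 0.6229
z(FA) = z(0.00250) = -2.8070
d' = 0.6229 − (-2.8070) = 3.4299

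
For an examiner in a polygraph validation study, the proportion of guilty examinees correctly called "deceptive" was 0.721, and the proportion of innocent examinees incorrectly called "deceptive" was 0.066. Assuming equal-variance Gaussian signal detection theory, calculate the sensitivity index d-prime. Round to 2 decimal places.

d-prime = 2.09

z(0.721) = 0.5858, z(0.066) = -1.5063
d' = z(H) − z(FA) = 0.5858 − (-1.5063) = 2.0921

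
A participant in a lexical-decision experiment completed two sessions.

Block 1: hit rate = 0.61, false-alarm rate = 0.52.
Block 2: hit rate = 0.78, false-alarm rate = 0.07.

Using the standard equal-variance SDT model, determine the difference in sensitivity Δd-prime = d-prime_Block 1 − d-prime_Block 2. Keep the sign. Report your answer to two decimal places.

Δd-prime = -2.02

Block 1: z(0.61) = 0.279, z(0.52) = 0.050, d' = 0.229
Block 2: z(0.78) = 0.772, z(0.07) = -1.476, d' = 2.248
Δd' = d'_Block 1 − d'_Block 2 = 0.229 − 2.248 = -2.019
Block 2 has the higher sensitivity.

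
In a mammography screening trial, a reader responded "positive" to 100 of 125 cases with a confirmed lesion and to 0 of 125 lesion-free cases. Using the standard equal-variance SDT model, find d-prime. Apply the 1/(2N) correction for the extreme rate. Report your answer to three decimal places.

d-prime = 3.494

The false-alarm rate is 0/125 = 0, so apply the 1/(2N) correction: FA → 1/(2·125) = 0.00400.
z(H) = z(0.80000) = 0.8416
z(FA) = z(0.00400) = -2.6521
d' = 0.8416 − (-2.6521) = 3.4937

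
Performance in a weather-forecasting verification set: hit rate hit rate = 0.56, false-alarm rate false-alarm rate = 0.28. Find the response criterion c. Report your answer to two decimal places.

c = 0.22

Φ⁻¹(0.56) = 0.1510, Φ⁻¹(0.28) = -0.5828
c = −½·[z(H) + z(FA)] = −0.5 × (0.1510 + (-0.5828)) = 0.2159
c > 0: the forecaster has a conservative response bias.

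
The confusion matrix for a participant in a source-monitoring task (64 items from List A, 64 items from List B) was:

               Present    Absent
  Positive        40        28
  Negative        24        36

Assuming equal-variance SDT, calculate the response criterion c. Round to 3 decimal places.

c = -0.081

H = 40/64 = 0.6250
FA = 28/64 = 0.4375
Φ⁻¹(0.6250) = 0.3186, Φ⁻¹(0.4375) = -0.1573
c = −½·[z(H) + z(FA)] = −0.5 × (0.3186 + (-0.1573)) = -0.08065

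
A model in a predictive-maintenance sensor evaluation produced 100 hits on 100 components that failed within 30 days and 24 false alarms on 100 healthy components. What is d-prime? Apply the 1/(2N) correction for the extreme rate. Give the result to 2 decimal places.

The hit rate is 100/100 = 1, so apply the 1/(2N) correction: H → 1 − 1/(2·100) = 0.99500.
z(H) = z(0.99500) = 2.576
z(FA) = z(0.24000) = -0.706
d' = 2.576 − (-0.706) = 3.282

d-prime = 3.28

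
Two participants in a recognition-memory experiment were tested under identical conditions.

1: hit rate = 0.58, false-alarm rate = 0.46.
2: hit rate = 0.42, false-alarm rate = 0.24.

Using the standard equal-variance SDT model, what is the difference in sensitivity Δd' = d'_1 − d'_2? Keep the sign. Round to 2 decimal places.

Δd' = -0.20

1: z(0.58) = 0.202, z(0.46) = -0.100, d' = 0.302
2: z(0.42) = -0.202, z(0.24) = -0.706, d' = 0.504
Δd' = d'_1 − d'_2 = 0.302 − 0.504 = -0.202
2 has the higher sensitivity.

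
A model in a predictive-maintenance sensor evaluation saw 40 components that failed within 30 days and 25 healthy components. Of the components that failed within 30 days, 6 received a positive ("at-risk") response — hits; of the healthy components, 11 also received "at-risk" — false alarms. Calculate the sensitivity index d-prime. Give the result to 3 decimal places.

H = 6/40 = 0.1500
FA = 11/25 = 0.4400
z(H) = -1.0364
z(FA) = -0.1510
d' = z(H) − z(FA) = -1.0364 − (-0.1510) = -0.8854

d-prime = -0.885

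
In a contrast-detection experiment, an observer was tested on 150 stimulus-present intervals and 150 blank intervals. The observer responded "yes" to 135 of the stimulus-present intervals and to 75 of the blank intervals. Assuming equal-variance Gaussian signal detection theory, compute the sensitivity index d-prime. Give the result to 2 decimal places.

d-prime = 1.28

H = 135/150 = 0.9000
FA = 75/150 = 0.5000
Φ⁻¹(0.9000) = 1.282, Φ⁻¹(0.5000) = 0.000
d' = z(H) − z(FA) = 1.282 − 0.000 = 1.282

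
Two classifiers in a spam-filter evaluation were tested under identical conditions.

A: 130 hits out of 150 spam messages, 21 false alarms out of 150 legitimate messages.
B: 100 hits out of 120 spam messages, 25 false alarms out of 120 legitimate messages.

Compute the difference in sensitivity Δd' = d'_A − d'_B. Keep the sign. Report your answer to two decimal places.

A: z(0.8667) = 1.111, z(0.1400) = -1.080, d' = 2.191
B: z(0.8333) = 0.967, z(0.2083) = -0.812, d' = 1.779
Δd' = d'_A − d'_B = 2.191 − 1.779 = 0.412
A has the higher sensitivity.

Δd' = 0.41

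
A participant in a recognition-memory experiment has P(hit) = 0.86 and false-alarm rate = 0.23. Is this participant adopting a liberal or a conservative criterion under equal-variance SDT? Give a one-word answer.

z(H) = 1.080, z(FA) = -0.739
c = −½·(z(H) + z(FA)) = -0.1705
c < 0 → liberal criterion (biased toward responding “yes”).

liberal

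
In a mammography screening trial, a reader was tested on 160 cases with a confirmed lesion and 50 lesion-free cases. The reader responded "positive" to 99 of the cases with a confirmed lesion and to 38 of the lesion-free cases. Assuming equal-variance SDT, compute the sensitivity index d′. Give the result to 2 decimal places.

d′ = -0.40

H = 99/160 = 0.6188
FA = 38/50 = 0.7600
z(0.6188) = 0.302, z(0.7600) = 0.706
d' = z(H) − z(FA) = 0.302 − 0.706 = -0.404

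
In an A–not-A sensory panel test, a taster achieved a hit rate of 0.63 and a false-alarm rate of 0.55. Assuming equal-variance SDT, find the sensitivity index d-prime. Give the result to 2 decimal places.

d-prime = 0.21

z(H) = z(0.63) = 0.332
z(FA) = z(0.55) = 0.126
d' = z(H) − z(FA) = 0.332 − 0.126 = 0.206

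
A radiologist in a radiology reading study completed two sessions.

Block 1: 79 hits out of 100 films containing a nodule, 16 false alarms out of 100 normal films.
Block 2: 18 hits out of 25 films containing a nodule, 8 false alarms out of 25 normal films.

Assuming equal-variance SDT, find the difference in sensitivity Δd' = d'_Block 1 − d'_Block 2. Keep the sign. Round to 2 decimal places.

Block 1: z(0.7900) = 0.806, z(0.1600) = -0.994, d' = 1.800
Block 2: z(0.7200) = 0.583, z(0.3200) = -0.468, d' = 1.051
Δd' = d'_Block 1 − d'_Block 2 = 1.800 − 1.051 = 0.749
Block 1 has the higher sensitivity.

Δd' = 0.75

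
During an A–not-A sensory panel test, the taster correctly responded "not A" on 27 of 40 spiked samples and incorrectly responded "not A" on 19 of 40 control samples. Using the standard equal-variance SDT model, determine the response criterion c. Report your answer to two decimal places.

c = -0.20

H = 27/40 = 0.6750
FA = 19/40 = 0.4750
z(H) = 0.454
z(FA) = -0.063
c = −½·[z(H) + z(FA)] = −0.5 × (0.454 + (-0.063)) = -0.1955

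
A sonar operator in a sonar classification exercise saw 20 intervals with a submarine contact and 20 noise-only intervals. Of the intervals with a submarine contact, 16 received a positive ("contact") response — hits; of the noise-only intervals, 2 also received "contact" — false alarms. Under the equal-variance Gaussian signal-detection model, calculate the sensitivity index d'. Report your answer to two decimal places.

d' = 2.12

H = 16/20 = 0.8000
FA = 2/20 = 0.1000
z(H) = 0.842
z(FA) = -1.282
d' = z(H) − z(FA) = 0.842 − (-1.282) = 2.124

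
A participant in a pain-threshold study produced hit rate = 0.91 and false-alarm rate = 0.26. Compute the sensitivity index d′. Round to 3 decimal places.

z(H) = 1.3408
z(FA) = -0.6433
d' = z(H) − z(FA) = 1.3408 − (-0.6433) = 1.9841

d′ = 1.984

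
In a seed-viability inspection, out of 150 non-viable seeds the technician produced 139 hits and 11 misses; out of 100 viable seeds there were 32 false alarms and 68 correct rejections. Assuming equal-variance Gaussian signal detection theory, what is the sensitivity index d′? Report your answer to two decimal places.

H = 139/150 = 0.9267
FA = 32/100 = 0.3200
z(0.9267) = 1.4516, z(0.3200) = -0.4677
d' = z(H) − z(FA) = 1.4516 − (-0.4677) = 1.9193

d′ = 1.92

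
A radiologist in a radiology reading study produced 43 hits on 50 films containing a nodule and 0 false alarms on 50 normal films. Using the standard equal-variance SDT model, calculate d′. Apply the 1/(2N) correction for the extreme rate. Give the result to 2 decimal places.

d′ = 3.41

The false-alarm rate is 0/50 = 0, so apply the 1/(2N) correction: FA → 1/(2·50) = 0.01000.
z(H) = z(0.86000) = 1.080
z(FA) = z(0.01000) = -2.326
d' = 1.080 − (-2.326) = 3.406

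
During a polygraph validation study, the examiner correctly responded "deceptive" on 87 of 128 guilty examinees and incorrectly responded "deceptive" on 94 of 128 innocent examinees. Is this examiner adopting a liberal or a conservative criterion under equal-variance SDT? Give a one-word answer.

z(H) = 0.467, z(FA) = 0.626
c = −½·(z(H) + z(FA)) = -0.5465
c < 0 → liberal criterion (biased toward responding “yes”).

liberal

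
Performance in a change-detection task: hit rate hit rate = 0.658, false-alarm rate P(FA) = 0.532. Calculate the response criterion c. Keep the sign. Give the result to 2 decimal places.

c = -0.24

z(H) = 0.4070
z(FA) = 0.0803
c = −½·[z(H) + z(FA)] = −0.5 × (0.4070 + 0.0803) = -0.24365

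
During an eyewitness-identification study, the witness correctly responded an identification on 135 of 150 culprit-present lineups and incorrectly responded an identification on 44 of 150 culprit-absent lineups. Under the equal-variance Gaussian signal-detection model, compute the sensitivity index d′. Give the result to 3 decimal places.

d′ = 1.825

H = 135/150 = 0.9000
FA = 44/150 = 0.2933
z(0.9000) = 1.2816, z(0.2933) = -0.5438
d' = z(H) − z(FA) = 1.2816 − (-0.5438) = 1.8254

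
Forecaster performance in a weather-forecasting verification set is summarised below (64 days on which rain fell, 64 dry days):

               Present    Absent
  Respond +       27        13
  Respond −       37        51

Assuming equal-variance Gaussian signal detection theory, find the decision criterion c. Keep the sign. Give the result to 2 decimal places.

c = 0.51

H = 27/64 = 0.4219
FA = 13/64 = 0.2031
Φ⁻¹(0.4219) = -0.197, Φ⁻¹(0.2031) = -0.831
c = −½·[z(H) + z(FA)] = −0.5 × (-0.197 + (-0.831)) = 0.514
c > 0: the forecaster has a conservative response bias.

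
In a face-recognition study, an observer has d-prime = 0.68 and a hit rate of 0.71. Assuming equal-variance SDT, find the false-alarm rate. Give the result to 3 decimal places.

false-alarm rate = 0.450

z(hit rate) = z(0.71) = 0.5534
z(FA) = z(H) − d' = 0.5534 − 0.68 = -0.1266
false-alarm rate = Φ(-0.1266) = 0.4496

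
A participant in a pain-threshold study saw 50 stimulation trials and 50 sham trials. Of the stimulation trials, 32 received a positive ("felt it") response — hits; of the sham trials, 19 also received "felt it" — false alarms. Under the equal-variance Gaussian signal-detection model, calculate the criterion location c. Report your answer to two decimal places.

c = -0.03

H = 32/50 = 0.6400
FA = 19/50 = 0.3800
Φ⁻¹(0.6400) = 0.3585, Φ⁻¹(0.3800) = -0.3055
c = −½·[z(H) + z(FA)] = −0.5 × (0.3585 + (-0.3055)) = -0.0265
c < 0: the participant has a liberal response bias.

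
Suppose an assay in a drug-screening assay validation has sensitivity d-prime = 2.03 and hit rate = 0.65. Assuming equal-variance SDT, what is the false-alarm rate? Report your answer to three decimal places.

false-alarm rate = 0.050

z(hit rate) = z(0.65) = 0.3853
z(FA) = z(H) − d' = 0.3853 − 2.03 = -1.6447
false-alarm rate = Φ(-1.6447) = 0.0500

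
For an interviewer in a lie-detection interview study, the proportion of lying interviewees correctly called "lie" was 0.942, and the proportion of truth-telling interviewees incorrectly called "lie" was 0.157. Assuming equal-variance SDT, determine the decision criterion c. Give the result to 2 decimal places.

c = -0.28

Φ⁻¹(H) = 1.572
Φ⁻¹(FA) = -1.007
c = −½·[z(H) + z(FA)] = −0.5 × (1.572 + (-1.007)) = -0.2825
c < 0: the interviewer has a liberal response bias.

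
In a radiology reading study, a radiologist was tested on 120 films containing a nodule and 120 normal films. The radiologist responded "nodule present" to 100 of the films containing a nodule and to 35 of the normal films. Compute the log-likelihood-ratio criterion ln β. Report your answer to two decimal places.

H = 100/120 = 0.8333
FA = 35/120 = 0.2917
z(0.8333) = 0.967, z(0.2917) = -0.548
ln β = −½·[z(H)² − z(FA)²] = −0.5 × (0.935 − 0.300) = -0.3175

ln β = -0.32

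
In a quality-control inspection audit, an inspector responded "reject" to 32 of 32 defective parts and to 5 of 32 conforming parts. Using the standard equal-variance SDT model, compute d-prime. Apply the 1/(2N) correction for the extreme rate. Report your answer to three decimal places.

The hit rate is 32/32 = 1, so apply the 1/(2N) correction: H → 1 − 1/(2·32) = 0.98438.
z(H) = z(0.98438) = 2.1540
z(FA) = z(0.15625) = -1.0100
d' = 2.1540 − (-1.0100) = 3.1640

d-prime = 3.164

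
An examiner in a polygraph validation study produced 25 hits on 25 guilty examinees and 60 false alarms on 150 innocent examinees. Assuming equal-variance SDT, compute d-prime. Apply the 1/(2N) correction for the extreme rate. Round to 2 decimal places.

d-prime = 2.31

The hit rate is 25/25 = 1, so apply the 1/(2N) correction: H → 1 − 1/(2·25) = 0.98000.
z(H) = z(0.98000) = 2.054
z(FA) = z(0.40000) = -0.253
d' = 2.054 − (-0.253) = 2.307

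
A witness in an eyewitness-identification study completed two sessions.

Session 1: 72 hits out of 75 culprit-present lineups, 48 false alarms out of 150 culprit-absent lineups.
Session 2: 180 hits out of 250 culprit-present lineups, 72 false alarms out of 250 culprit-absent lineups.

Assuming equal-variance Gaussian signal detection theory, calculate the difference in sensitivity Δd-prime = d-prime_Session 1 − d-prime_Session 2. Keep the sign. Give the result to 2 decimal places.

Session 1: z(0.9600) = 1.751, z(0.3200) = -0.468, d' = 2.219
Session 2: z(0.7200) = 0.583, z(0.2880) = -0.559, d' = 1.142
Δd' = d'_Session 1 − d'_Session 2 = 2.219 − 1.142 = 1.077
Session 1 has the higher sensitivity.

Δd-prime = 1.08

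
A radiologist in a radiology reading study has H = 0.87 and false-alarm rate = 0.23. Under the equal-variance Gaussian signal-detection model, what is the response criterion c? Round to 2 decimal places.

z(0.87) = 1.126, z(0.23) = -0.739
c = −½·[z(H) + z(FA)] = −0.5 × (1.126 + (-0.739)) = -0.1935

c = -0.19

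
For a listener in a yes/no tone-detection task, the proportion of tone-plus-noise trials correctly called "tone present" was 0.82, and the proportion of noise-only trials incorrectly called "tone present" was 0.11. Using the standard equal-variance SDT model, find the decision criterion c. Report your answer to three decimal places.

Φ⁻¹(0.82) = 0.9154, Φ⁻¹(0.11) = -1.2265
c = −½·[z(H) + z(FA)] = −0.5 × (0.9154 + (-1.2265)) = 0.15555

c = 0.156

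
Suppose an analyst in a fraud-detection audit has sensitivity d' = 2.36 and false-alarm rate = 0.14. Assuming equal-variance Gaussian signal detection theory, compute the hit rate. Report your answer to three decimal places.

z(false-alarm rate) = z(0.14) = -1.0803
z(H) = z(FA) + d' = -1.0803 + 2.36 = 1.2797
hit rate = Φ(1.2797) = 0.8997

hit rate = 0.900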